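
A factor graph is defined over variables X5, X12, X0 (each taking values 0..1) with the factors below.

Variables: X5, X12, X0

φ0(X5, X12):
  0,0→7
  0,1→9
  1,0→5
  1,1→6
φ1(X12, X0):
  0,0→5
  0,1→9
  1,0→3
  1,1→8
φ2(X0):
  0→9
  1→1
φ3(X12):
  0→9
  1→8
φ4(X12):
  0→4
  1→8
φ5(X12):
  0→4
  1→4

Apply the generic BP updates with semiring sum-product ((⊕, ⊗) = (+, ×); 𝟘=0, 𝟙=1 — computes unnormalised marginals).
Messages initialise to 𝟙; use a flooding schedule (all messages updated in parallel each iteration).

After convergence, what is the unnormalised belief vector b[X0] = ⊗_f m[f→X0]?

b[X0] = [181440, 46272]

init: all messages = 𝟙 over 2 values
r1 m[φ0→X5] = [16, 11]
r1 m[φ0→X12] = [12, 15]
r1 m[φ1→X12] = [14, 11]
r1 m[φ1→X0] = [8, 17]
r1 m[φ2→X0] = [9, 1]
r1 m[φ3→X12] = [9, 8]
r1 m[φ4→X12] = [4, 8]
r1 m[φ5→X12] = [4, 4]
r1 m[X5→φ0] = [1, 1]
r1 m[X12→φ0] = [1, 1]
r1 m[X12→φ1] = [1, 1]
r1 m[X12→φ3] = [1, 1]
r1 m[X12→φ4] = [1, 1]
r1 m[X12→φ5] = [1, 1]
r1 m[X0→φ1] = [1, 1]
r1 m[X0→φ2] = [1, 1]
r2 m[φ0→X5] = [16, 11]
r2 m[φ0→X12] = [12, 15]
r2 m[φ1→X12] = [14, 11]
r2 m[φ1→X0] = [8, 17]
r2 m[φ2→X0] = [9, 1]
r2 m[φ3→X12] = [9, 8]
r2 m[φ4→X12] = [4, 8]
r2 m[φ5→X12] = [4, 4]
r2 m[X5→φ0] = [1, 1]
r2 m[X12→φ0] = [2016, 2816]
r2 m[X12→φ1] = [1728, 3840]
r2 m[X12→φ3] = [2688, 5280]
r2 m[X12→φ4] = [6048, 5280]
r2 m[X12→φ5] = [6048, 10560]
r2 m[X0→φ1] = [9, 1]
r2 m[X0→φ2] = [8, 17]
r3 m[φ0→X5] = [39456, 26976]
r3 m[φ0→X12] = [12, 15]
r3 m[φ1→X12] = [54, 35]
r3 m[φ1→X0] = [20160, 46272]
r3 m[φ2→X0] = [9, 1]
r3 m[φ3→X12] = [9, 8]
r3 m[φ4→X12] = [4, 8]
r3 m[φ5→X12] = [4, 4]
r3 m[X5→φ0] = [1, 1]
r3 m[X12→φ0] = [2016, 2816]
r3 m[X12→φ1] = [1728, 3840]
r3 m[X12→φ3] = [2688, 5280]
r3 m[X12→φ4] = [6048, 5280]
r3 m[X12→φ5] = [6048, 10560]
r3 m[X0→φ1] = [9, 1]
r3 m[X0→φ2] = [8, 17]
r4 m[φ0→X5] = [39456, 26976]
r4 m[φ0→X12] = [12, 15]
r4 m[φ1→X12] = [54, 35]
r4 m[φ1→X0] = [20160, 46272]
r4 m[φ2→X0] = [9, 1]
r4 m[φ3→X12] = [9, 8]
r4 m[φ4→X12] = [4, 8]
r4 m[φ5→X12] = [4, 4]
r4 m[X5→φ0] = [1, 1]
r4 m[X12→φ0] = [7776, 8960]
r4 m[X12→φ1] = [1728, 3840]
r4 m[X12→φ3] = [10368, 16800]
r4 m[X12→φ4] = [23328, 16800]
r4 m[X12→φ5] = [23328, 33600]
r4 m[X0→φ1] = [9, 1]
r4 m[X0→φ2] = [20160, 46272]
r5 m[φ0→X5] = [135072, 92640]
r5 m[φ0→X12] = [12, 15]
r5 m[φ1→X12] = [54, 35]
r5 m[φ1→X0] = [20160, 46272]
r5 m[φ2→X0] = [9, 1]
r5 m[φ3→X12] = [9, 8]
r5 m[φ4→X12] = [4, 8]
r5 m[φ5→X12] = [4, 4]
r5 m[X5→φ0] = [1, 1]
r5 m[X12→φ0] = [7776, 8960]
r5 m[X12→φ1] = [1728, 3840]
r5 m[X12→φ3] = [10368, 16800]
r5 m[X12→φ4] = [23328, 16800]
r5 m[X12→φ5] = [23328, 33600]
r5 m[X0→φ1] = [9, 1]
r5 m[X0→φ2] = [20160, 46272]
r6 m[φ0→X5] = [135072, 92640]
r6 m[φ0→X12] = [12, 15]
r6 m[φ1→X12] = [54, 35]
r6 m[φ1→X0] = [20160, 46272]
r6 m[φ2→X0] = [9, 1]
r6 m[φ3→X12] = [9, 8]
r6 m[φ4→X12] = [4, 8]
r6 m[φ5→X12] = [4, 4]
r6 m[X5→φ0] = [1, 1]
r6 m[X12→φ0] = [7776, 8960]
r6 m[X12→φ1] = [1728, 3840]
r6 m[X12→φ3] = [10368, 16800]
r6 m[X12→φ4] = [23328, 16800]
r6 m[X12→φ5] = [23328, 33600]
r6 m[X0→φ1] = [9, 1]
r6 m[X0→φ2] = [20160, 46272]
fixed point reached at round 6
b[X0] = ⊗ incoming = [181440, 46272]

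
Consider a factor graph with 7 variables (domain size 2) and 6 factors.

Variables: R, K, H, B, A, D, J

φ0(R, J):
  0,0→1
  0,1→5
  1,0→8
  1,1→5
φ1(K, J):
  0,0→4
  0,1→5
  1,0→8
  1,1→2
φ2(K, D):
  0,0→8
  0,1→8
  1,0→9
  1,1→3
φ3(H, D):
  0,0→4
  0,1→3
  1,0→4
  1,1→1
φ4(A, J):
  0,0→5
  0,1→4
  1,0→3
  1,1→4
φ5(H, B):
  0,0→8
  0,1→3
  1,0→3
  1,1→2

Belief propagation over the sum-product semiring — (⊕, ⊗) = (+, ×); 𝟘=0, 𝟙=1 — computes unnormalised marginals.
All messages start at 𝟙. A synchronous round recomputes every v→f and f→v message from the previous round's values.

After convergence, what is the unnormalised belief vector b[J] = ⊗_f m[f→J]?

init: all messages = 𝟙 over 2 values
r1 m[φ0→R] = [6, 13]
r1 m[φ0→J] = [9, 10]
r1 m[φ1→K] = [9, 10]
r1 m[φ1→J] = [12, 7]
r1 m[φ2→K] = [16, 12]
r1 m[φ2→D] = [17, 11]
r1 m[φ3→H] = [7, 5]
r1 m[φ3→D] = [8, 4]
r1 m[φ4→A] = [9, 7]
r1 m[φ4→J] = [8, 8]
r1 m[φ5→H] = [11, 5]
r1 m[φ5→B] = [11, 5]
r1 m[R→φ0] = [1, 1]
r1 m[K→φ1] = [1, 1]
r1 m[K→φ2] = [1, 1]
r1 m[H→φ3] = [1, 1]
r1 m[H→φ5] = [1, 1]
r1 m[B→φ5] = [1, 1]
r1 m[A→φ4] = [1, 1]
r1 m[D→φ2] = [1, 1]
r1 m[D→φ3] = [1, 1]
r1 m[J→φ0] = [1, 1]
r1 m[J→φ1] = [1, 1]
r1 m[J→φ4] = [1, 1]
r2 m[φ0→R] = [6, 13]
r2 m[φ0→J] = [9, 10]
r2 m[φ1→K] = [9, 10]
r2 m[φ1→J] = [12, 7]
r2 m[φ2→K] = [16, 12]
r2 m[φ2→D] = [17, 11]
r2 m[φ3→H] = [7, 5]
r2 m[φ3→D] = [8, 4]
r2 m[φ4→A] = [9, 7]
r2 m[φ4→J] = [8, 8]
r2 m[φ5→H] = [11, 5]
r2 m[φ5→B] = [11, 5]
r2 m[R→φ0] = [1, 1]
r2 m[K→φ1] = [16, 12]
r2 m[K→φ2] = [9, 10]
r2 m[H→φ3] = [11, 5]
r2 m[H→φ5] = [7, 5]
r2 m[B→φ5] = [1, 1]
r2 m[A→φ4] = [1, 1]
r2 m[D→φ2] = [8, 4]
r2 m[D→φ3] = [17, 11]
r2 m[J→φ0] = [96, 56]
r2 m[J→φ1] = [72, 80]
r2 m[J→φ4] = [108, 70]
r3 m[φ0→R] = [376, 1048]
r3 m[φ0→J] = [9, 10]
r3 m[φ1→K] = [688, 736]
r3 m[φ1→J] = [160, 104]
r3 m[φ2→K] = [96, 84]
r3 m[φ2→D] = [162, 102]
r3 m[φ3→H] = [101, 79]
r3 m[φ3→D] = [64, 38]
r3 m[φ4→A] = [820, 604]
r3 m[φ4→J] = [8, 8]
r3 m[φ5→H] = [11, 5]
r3 m[φ5→B] = [71, 31]
r3 m[R→φ0] = [1, 1]
r3 m[K→φ1] = [16, 12]
r3 m[K→φ2] = [9, 10]
r3 m[H→φ3] = [11, 5]
r3 m[H→φ5] = [7, 5]
r3 m[B→φ5] = [1, 1]
r3 m[A→φ4] = [1, 1]
r3 m[D→φ2] = [8, 4]
r3 m[D→φ3] = [17, 11]
r3 m[J→φ0] = [96, 56]
r3 m[J→φ1] = [72, 80]
r3 m[J→φ4] = [108, 70]
r4 m[φ0→R] = [376, 1048]
r4 m[φ0→J] = [9, 10]
r4 m[φ1→K] = [688, 736]
r4 m[φ1→J] = [160, 104]
r4 m[φ2→K] = [96, 84]
r4 m[φ2→D] = [162, 102]
r4 m[φ3→H] = [101, 79]
r4 m[φ3→D] = [64, 38]
r4 m[φ4→A] = [820, 604]
r4 m[φ4→J] = [8, 8]
r4 m[φ5→H] = [11, 5]
r4 m[φ5→B] = [71, 31]
r4 m[R→φ0] = [1, 1]
r4 m[K→φ1] = [96, 84]
r4 m[K→φ2] = [688, 736]
r4 m[H→φ3] = [11, 5]
r4 m[H→φ5] = [101, 79]
r4 m[B→φ5] = [1, 1]
r4 m[A→φ4] = [1, 1]
r4 m[D→φ2] = [64, 38]
r4 m[D→φ3] = [162, 102]
r4 m[J→φ0] = [1280, 832]
r4 m[J→φ1] = [72, 80]
r4 m[J→φ4] = [1440, 1040]
r5 m[φ0→R] = [5440, 14400]
r5 m[φ0→J] = [9, 10]
r5 m[φ1→K] = [688, 736]
r5 m[φ1→J] = [1056, 648]
r5 m[φ2→K] = [816, 690]
r5 m[φ2→D] = [12128, 7712]
r5 m[φ3→H] = [954, 750]
r5 m[φ3→D] = [64, 38]
r5 m[φ4→A] = [11360, 8480]
r5 m[φ4→J] = [8, 8]
r5 m[φ5→H] = [11, 5]
r5 m[φ5→B] = [1045, 461]
r5 m[R→φ0] = [1, 1]
r5 m[K→φ1] = [96, 84]
r5 m[K→φ2] = [688, 736]
r5 m[H→φ3] = [11, 5]
r5 m[H→φ5] = [101, 79]
r5 m[B→φ5] = [1, 1]
r5 m[A→φ4] = [1, 1]
r5 m[D→φ2] = [64, 38]
r5 m[D→φ3] = [162, 102]
r5 m[J→φ0] = [1280, 832]
r5 m[J→φ1] = [72, 80]
r5 m[J→φ4] = [1440, 1040]
r6 m[φ0→R] = [5440, 14400]
r6 m[φ0→J] = [9, 10]
r6 m[φ1→K] = [688, 736]
r6 m[φ1→J] = [1056, 648]
r6 m[φ2→K] = [816, 690]
r6 m[φ2→D] = [12128, 7712]
r6 m[φ3→H] = [954, 750]
r6 m[φ3→D] = [64, 38]
r6 m[φ4→A] = [11360, 8480]
r6 m[φ4→J] = [8, 8]
r6 m[φ5→H] = [11, 5]
r6 m[φ5→B] = [1045, 461]
r6 m[R→φ0] = [1, 1]
r6 m[K→φ1] = [816, 690]
r6 m[K→φ2] = [688, 736]
r6 m[H→φ3] = [11, 5]
r6 m[H→φ5] = [954, 750]
r6 m[B→φ5] = [1, 1]
r6 m[A→φ4] = [1, 1]
r6 m[D→φ2] = [64, 38]
r6 m[D→φ3] = [12128, 7712]
r6 m[J→φ0] = [8448, 5184]
r6 m[J→φ1] = [72, 80]
r6 m[J→φ4] = [9504, 6480]
r7 m[φ0→R] = [34368, 93504]
r7 m[φ0→J] = [9, 10]
r7 m[φ1→K] = [688, 736]
r7 m[φ1→J] = [8784, 5460]
r7 m[φ2→K] = [816, 690]
r7 m[φ2→D] = [12128, 7712]
r7 m[φ3→H] = [71648, 56224]
r7 m[φ3→D] = [64, 38]
r7 m[φ4→A] = [73440, 54432]
r7 m[φ4→J] = [8, 8]
r7 m[φ5→H] = [11, 5]
r7 m[φ5→B] = [9882, 4362]
r7 m[R→φ0] = [1, 1]
r7 m[K→φ1] = [816, 690]
r7 m[K→φ2] = [688, 736]
r7 m[H→φ3] = [11, 5]
r7 m[H→φ5] = [954, 750]
r7 m[B→φ5] = [1, 1]
r7 m[A→φ4] = [1, 1]
r7 m[D→φ2] = [64, 38]
r7 m[D→φ3] = [12128, 7712]
r7 m[J→φ0] = [8448, 5184]
r7 m[J→φ1] = [72, 80]
r7 m[J→φ4] = [9504, 6480]
r8 m[φ0→R] = [34368, 93504]
r8 m[φ0→J] = [9, 10]
r8 m[φ1→K] = [688, 736]
r8 m[φ1→J] = [8784, 5460]
r8 m[φ2→K] = [816, 690]
r8 m[φ2→D] = [12128, 7712]
r8 m[φ3→H] = [71648, 56224]
r8 m[φ3→D] = [64, 38]
r8 m[φ4→A] = [73440, 54432]
r8 m[φ4→J] = [8, 8]
r8 m[φ5→H] = [11, 5]
r8 m[φ5→B] = [9882, 4362]
r8 m[R→φ0] = [1, 1]
r8 m[K→φ1] = [816, 690]
r8 m[K→φ2] = [688, 736]
r8 m[H→φ3] = [11, 5]
r8 m[H→φ5] = [71648, 56224]
r8 m[B→φ5] = [1, 1]
r8 m[A→φ4] = [1, 1]
r8 m[D→φ2] = [64, 38]
r8 m[D→φ3] = [12128, 7712]
r8 m[J→φ0] = [70272, 43680]
r8 m[J→φ1] = [72, 80]
r8 m[J→φ4] = [79056, 54600]
r9 m[φ0→R] = [288672, 780576]
r9 m[φ0→J] = [9, 10]
r9 m[φ1→K] = [688, 736]
r9 m[φ1→J] = [8784, 5460]
r9 m[φ2→K] = [816, 690]
r9 m[φ2→D] = [12128, 7712]
r9 m[φ3→H] = [71648, 56224]
r9 m[φ3→D] = [64, 38]
r9 m[φ4→A] = [613680, 455568]
r9 m[φ4→J] = [8, 8]
r9 m[φ5→H] = [11, 5]
r9 m[φ5→B] = [741856, 327392]
r9 m[R→φ0] = [1, 1]
r9 m[K→φ1] = [816, 690]
r9 m[K→φ2] = [688, 736]
r9 m[H→φ3] = [11, 5]
r9 m[H→φ5] = [71648, 56224]
r9 m[B→φ5] = [1, 1]
r9 m[A→φ4] = [1, 1]
r9 m[D→φ2] = [64, 38]
r9 m[D→φ3] = [12128, 7712]
r9 m[J→φ0] = [70272, 43680]
r9 m[J→φ1] = [72, 80]
r9 m[J→φ4] = [79056, 54600]
r10 m[φ0→R] = [288672, 780576]
r10 m[φ0→J] = [9, 10]
r10 m[φ1→K] = [688, 736]
r10 m[φ1→J] = [8784, 5460]
r10 m[φ2→K] = [816, 690]
r10 m[φ2→D] = [12128, 7712]
r10 m[φ3→H] = [71648, 56224]
r10 m[φ3→D] = [64, 38]
r10 m[φ4→A] = [613680, 455568]
r10 m[φ4→J] = [8, 8]
r10 m[φ5→H] = [11, 5]
r10 m[φ5→B] = [741856, 327392]
r10 m[R→φ0] = [1, 1]
r10 m[K→φ1] = [816, 690]
r10 m[K→φ2] = [688, 736]
r10 m[H→φ3] = [11, 5]
r10 m[H→φ5] = [71648, 56224]
r10 m[B→φ5] = [1, 1]
r10 m[A→φ4] = [1, 1]
r10 m[D→φ2] = [64, 38]
r10 m[D→φ3] = [12128, 7712]
r10 m[J→φ0] = [70272, 43680]
r10 m[J→φ1] = [72, 80]
r10 m[J→φ4] = [79056, 54600]
fixed point reached at round 10
b[J] = ⊗ incoming = [632448, 436800]

b[J] = [632448, 436800]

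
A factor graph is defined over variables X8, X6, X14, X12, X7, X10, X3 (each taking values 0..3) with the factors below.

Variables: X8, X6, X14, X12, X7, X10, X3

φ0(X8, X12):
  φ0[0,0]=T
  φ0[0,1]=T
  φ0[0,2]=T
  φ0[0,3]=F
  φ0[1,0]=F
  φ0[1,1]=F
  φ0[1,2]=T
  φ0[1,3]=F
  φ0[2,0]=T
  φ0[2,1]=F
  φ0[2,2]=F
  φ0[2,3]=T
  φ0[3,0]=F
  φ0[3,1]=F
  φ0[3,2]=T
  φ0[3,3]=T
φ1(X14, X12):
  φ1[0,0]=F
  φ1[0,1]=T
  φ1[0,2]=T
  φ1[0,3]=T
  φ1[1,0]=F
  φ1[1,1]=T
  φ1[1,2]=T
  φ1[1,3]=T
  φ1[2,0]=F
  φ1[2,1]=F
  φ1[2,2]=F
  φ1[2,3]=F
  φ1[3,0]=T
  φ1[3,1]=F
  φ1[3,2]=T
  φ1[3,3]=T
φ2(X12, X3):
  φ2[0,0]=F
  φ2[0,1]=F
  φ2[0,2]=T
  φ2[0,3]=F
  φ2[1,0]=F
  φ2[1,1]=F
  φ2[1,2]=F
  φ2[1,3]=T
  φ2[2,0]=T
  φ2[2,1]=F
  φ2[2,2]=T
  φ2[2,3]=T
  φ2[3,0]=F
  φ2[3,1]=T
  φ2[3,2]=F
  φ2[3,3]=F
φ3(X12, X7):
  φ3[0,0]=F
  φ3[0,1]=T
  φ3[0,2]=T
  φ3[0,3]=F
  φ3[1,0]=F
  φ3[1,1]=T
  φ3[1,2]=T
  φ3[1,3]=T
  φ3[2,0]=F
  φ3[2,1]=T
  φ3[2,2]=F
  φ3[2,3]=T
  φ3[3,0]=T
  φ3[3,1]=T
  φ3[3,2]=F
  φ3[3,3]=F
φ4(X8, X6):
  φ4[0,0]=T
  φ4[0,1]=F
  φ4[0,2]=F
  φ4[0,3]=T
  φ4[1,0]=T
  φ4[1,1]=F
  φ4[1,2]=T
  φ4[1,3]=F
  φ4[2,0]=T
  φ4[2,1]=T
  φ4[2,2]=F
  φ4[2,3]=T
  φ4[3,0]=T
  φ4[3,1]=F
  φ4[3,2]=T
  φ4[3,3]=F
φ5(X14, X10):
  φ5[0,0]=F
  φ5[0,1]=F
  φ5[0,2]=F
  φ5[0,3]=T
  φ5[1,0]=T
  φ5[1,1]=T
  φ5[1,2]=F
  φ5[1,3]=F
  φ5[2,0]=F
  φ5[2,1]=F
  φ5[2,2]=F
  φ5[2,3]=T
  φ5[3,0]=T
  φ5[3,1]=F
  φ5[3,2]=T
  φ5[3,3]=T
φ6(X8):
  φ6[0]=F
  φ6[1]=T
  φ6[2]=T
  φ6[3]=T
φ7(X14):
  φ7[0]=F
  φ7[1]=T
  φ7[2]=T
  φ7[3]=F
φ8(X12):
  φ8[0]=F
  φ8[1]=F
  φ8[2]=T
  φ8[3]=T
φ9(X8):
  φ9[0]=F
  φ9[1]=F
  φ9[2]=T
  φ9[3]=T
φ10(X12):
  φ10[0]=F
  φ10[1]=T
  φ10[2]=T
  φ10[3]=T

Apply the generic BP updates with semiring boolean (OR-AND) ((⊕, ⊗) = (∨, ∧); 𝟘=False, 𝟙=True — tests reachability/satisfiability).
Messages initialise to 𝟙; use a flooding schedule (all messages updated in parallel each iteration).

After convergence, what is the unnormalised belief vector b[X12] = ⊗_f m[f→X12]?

b[X12] = [F, F, T, T]

init: all messages = 𝟙 over 4 values
r1 m[φ0→X8] = [T, T, T, T]
r1 m[φ0→X12] = [T, T, T, T]
r1 m[φ1→X14] = [T, T, F, T]
r1 m[φ1→X12] = [T, T, T, T]
r1 m[φ2→X12] = [T, T, T, T]
r1 m[φ2→X3] = [T, T, T, T]
r1 m[φ3→X12] = [T, T, T, T]
r1 m[φ3→X7] = [T, T, T, T]
r1 m[φ4→X8] = [T, T, T, T]
r1 m[φ4→X6] = [T, T, T, T]
r1 m[φ5→X14] = [T, T, T, T]
r1 m[φ5→X10] = [T, T, T, T]
r1 m[φ6→X8] = [F, T, T, T]
r1 m[φ7→X14] = [F, T, T, F]
r1 m[φ8→X12] = [F, F, T, T]
r1 m[φ9→X8] = [F, F, T, T]
r1 m[φ10→X12] = [F, T, T, T]
r1 m[X8→φ0] = [T, T, T, T]
r1 m[X8→φ4] = [T, T, T, T]
r1 m[X8→φ6] = [T, T, T, T]
r1 m[X8→φ9] = [T, T, T, T]
r1 m[X6→φ4] = [T, T, T, T]
r1 m[X14→φ1] = [T, T, T, T]
r1 m[X14→φ5] = [T, T, T, T]
r1 m[X14→φ7] = [T, T, T, T]
r1 m[X12→φ0] = [T, T, T, T]
r1 m[X12→φ1] = [T, T, T, T]
r1 m[X12→φ2] = [T, T, T, T]
r1 m[X12→φ3] = [T, T, T, T]
r1 m[X12→φ8] = [T, T, T, T]
r1 m[X12→φ10] = [T, T, T, T]
r1 m[X7→φ3] = [T, T, T, T]
r1 m[X10→φ5] = [T, T, T, T]
r1 m[X3→φ2] = [T, T, T, T]
r2 m[φ0→X8] = [T, T, T, T]
r2 m[φ0→X12] = [T, T, T, T]
r2 m[φ1→X14] = [T, T, F, T]
r2 m[φ1→X12] = [T, T, T, T]
r2 m[φ2→X12] = [T, T, T, T]
r2 m[φ2→X3] = [T, T, T, T]
r2 m[φ3→X12] = [T, T, T, T]
r2 m[φ3→X7] = [T, T, T, T]
r2 m[φ4→X8] = [T, T, T, T]
r2 m[φ4→X6] = [T, T, T, T]
r2 m[φ5→X14] = [T, T, T, T]
r2 m[φ5→X10] = [T, T, T, T]
r2 m[φ6→X8] = [F, T, T, T]
r2 m[φ7→X14] = [F, T, T, F]
r2 m[φ8→X12] = [F, F, T, T]
r2 m[φ9→X8] = [F, F, T, T]
r2 m[φ10→X12] = [F, T, T, T]
r2 m[X8→φ0] = [F, F, T, T]
r2 m[X8→φ4] = [F, F, T, T]
r2 m[X8→φ6] = [F, F, T, T]
r2 m[X8→φ9] = [F, T, T, T]
r2 m[X6→φ4] = [T, T, T, T]
r2 m[X14→φ1] = [F, T, T, F]
r2 m[X14→φ5] = [F, T, F, F]
r2 m[X14→φ7] = [T, T, F, T]
r2 m[X12→φ0] = [F, F, T, T]
r2 m[X12→φ1] = [F, F, T, T]
r2 m[X12→φ2] = [F, F, T, T]
r2 m[X12→φ3] = [F, F, T, T]
r2 m[X12→φ8] = [F, T, T, T]
r2 m[X12→φ10] = [F, F, T, T]
r2 m[X7→φ3] = [T, T, T, T]
r2 m[X10→φ5] = [T, T, T, T]
r2 m[X3→φ2] = [T, T, T, T]
r3 m[φ0→X8] = [T, T, T, T]
r3 m[φ0→X12] = [T, F, T, T]
r3 m[φ1→X14] = [T, T, F, T]
r3 m[φ1→X12] = [F, T, T, T]
r3 m[φ2→X12] = [T, T, T, T]
r3 m[φ2→X3] = [T, T, T, T]
r3 m[φ3→X12] = [T, T, T, T]
r3 m[φ3→X7] = [T, T, F, T]
r3 m[φ4→X8] = [T, T, T, T]
r3 m[φ4→X6] = [T, T, T, T]
r3 m[φ5→X14] = [T, T, T, T]
r3 m[φ5→X10] = [T, T, F, F]
r3 m[φ6→X8] = [F, T, T, T]
r3 m[φ7→X14] = [F, T, T, F]
r3 m[φ8→X12] = [F, F, T, T]
r3 m[φ9→X8] = [F, F, T, T]
r3 m[φ10→X12] = [F, T, T, T]
r3 m[X8→φ0] = [F, F, T, T]
r3 m[X8→φ4] = [F, F, T, T]
r3 m[X8→φ6] = [F, F, T, T]
r3 m[X8→φ9] = [F, T, T, T]
r3 m[X6→φ4] = [T, T, T, T]
r3 m[X14→φ1] = [F, T, T, F]
r3 m[X14→φ5] = [F, T, F, F]
r3 m[X14→φ7] = [T, T, F, T]
r3 m[X12→φ0] = [F, F, T, T]
r3 m[X12→φ1] = [F, F, T, T]
r3 m[X12→φ2] = [F, F, T, T]
r3 m[X12→φ3] = [F, F, T, T]
r3 m[X12→φ8] = [F, T, T, T]
r3 m[X12→φ10] = [F, F, T, T]
r3 m[X7→φ3] = [T, T, T, T]
r3 m[X10→φ5] = [T, T, T, T]
r3 m[X3→φ2] = [T, T, T, T]
r4 m[φ0→X8] = [T, T, T, T]
r4 m[φ0→X12] = [T, F, T, T]
r4 m[φ1→X14] = [T, T, F, T]
r4 m[φ1→X12] = [F, T, T, T]
r4 m[φ2→X12] = [T, T, T, T]
r4 m[φ2→X3] = [T, T, T, T]
r4 m[φ3→X12] = [T, T, T, T]
r4 m[φ3→X7] = [T, T, F, T]
r4 m[φ4→X8] = [T, T, T, T]
r4 m[φ4→X6] = [T, T, T, T]
r4 m[φ5→X14] = [T, T, T, T]
r4 m[φ5→X10] = [T, T, F, F]
r4 m[φ6→X8] = [F, T, T, T]
r4 m[φ7→X14] = [F, T, T, F]
r4 m[φ8→X12] = [F, F, T, T]
r4 m[φ9→X8] = [F, F, T, T]
r4 m[φ10→X12] = [F, T, T, T]
r4 m[X8→φ0] = [F, F, T, T]
r4 m[X8→φ4] = [F, F, T, T]
r4 m[X8→φ6] = [F, F, T, T]
r4 m[X8→φ9] = [F, T, T, T]
r4 m[X6→φ4] = [T, T, T, T]
r4 m[X14→φ1] = [F, T, T, F]
r4 m[X14→φ5] = [F, T, F, F]
r4 m[X14→φ7] = [T, T, F, T]
r4 m[X12→φ0] = [F, F, T, T]
r4 m[X12→φ1] = [F, F, T, T]
r4 m[X12→φ2] = [F, F, T, T]
r4 m[X12→φ3] = [F, F, T, T]
r4 m[X12→φ8] = [F, F, T, T]
r4 m[X12→φ10] = [F, F, T, T]
r4 m[X7→φ3] = [T, T, T, T]
r4 m[X10→φ5] = [T, T, T, T]
r4 m[X3→φ2] = [T, T, T, T]
r5 m[φ0→X8] = [T, T, T, T]
r5 m[φ0→X12] = [T, F, T, T]
r5 m[φ1→X14] = [T, T, F, T]
r5 m[φ1→X12] = [F, T, T, T]
r5 m[φ2→X12] = [T, T, T, T]
r5 m[φ2→X3] = [T, T, T, T]
r5 m[φ3→X12] = [T, T, T, T]
r5 m[φ3→X7] = [T, T, F, T]
r5 m[φ4→X8] = [T, T, T, T]
r5 m[φ4→X6] = [T, T, T, T]
r5 m[φ5→X14] = [T, T, T, T]
r5 m[φ5→X10] = [T, T, F, F]
r5 m[φ6→X8] = [F, T, T, T]
r5 m[φ7→X14] = [F, T, T, F]
r5 m[φ8→X12] = [F, F, T, T]
r5 m[φ9→X8] = [F, F, T, T]
r5 m[φ10→X12] = [F, T, T, T]
r5 m[X8→φ0] = [F, F, T, T]
r5 m[X8→φ4] = [F, F, T, T]
r5 m[X8→φ6] = [F, F, T, T]
r5 m[X8→φ9] = [F, T, T, T]
r5 m[X6→φ4] = [T, T, T, T]
r5 m[X14→φ1] = [F, T, T, F]
r5 m[X14→φ5] = [F, T, F, F]
r5 m[X14→φ7] = [T, T, F, T]
r5 m[X12→φ0] = [F, F, T, T]
r5 m[X12→φ1] = [F, F, T, T]
r5 m[X12→φ2] = [F, F, T, T]
r5 m[X12→φ3] = [F, F, T, T]
r5 m[X12→φ8] = [F, F, T, T]
r5 m[X12→φ10] = [F, F, T, T]
r5 m[X7→φ3] = [T, T, T, T]
r5 m[X10→φ5] = [T, T, T, T]
r5 m[X3→φ2] = [T, T, T, T]
fixed point reached at round 5
b[X12] = ⊗ incoming = [F, F, T, T]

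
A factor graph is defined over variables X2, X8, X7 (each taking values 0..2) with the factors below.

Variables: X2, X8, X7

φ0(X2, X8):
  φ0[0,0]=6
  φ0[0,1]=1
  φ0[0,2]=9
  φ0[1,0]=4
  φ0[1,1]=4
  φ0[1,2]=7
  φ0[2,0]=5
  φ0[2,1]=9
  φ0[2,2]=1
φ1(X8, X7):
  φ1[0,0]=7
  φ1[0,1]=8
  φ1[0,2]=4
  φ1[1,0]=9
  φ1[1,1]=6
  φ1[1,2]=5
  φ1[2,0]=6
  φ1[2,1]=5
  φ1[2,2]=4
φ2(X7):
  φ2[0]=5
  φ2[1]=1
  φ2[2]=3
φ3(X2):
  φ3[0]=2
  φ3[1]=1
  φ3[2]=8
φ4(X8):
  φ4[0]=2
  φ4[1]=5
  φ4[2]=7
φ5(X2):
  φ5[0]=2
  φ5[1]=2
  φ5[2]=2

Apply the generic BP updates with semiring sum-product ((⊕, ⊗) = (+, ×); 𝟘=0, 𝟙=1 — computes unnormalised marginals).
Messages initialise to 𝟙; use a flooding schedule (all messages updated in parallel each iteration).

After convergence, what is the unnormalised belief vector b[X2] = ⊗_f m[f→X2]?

b[X2] = [15804, 8126, 61584]

init: all messages = 𝟙 over 3 values
r1 m[φ0→X2] = [16, 15, 15]
r1 m[φ0→X8] = [15, 14, 17]
r1 m[φ1→X8] = [19, 20, 15]
r1 m[φ1→X7] = [22, 19, 13]
r1 m[φ2→X7] = [5, 1, 3]
r1 m[φ3→X2] = [2, 1, 8]
r1 m[φ4→X8] = [2, 5, 7]
r1 m[φ5→X2] = [2, 2, 2]
r1 m[X2→φ0] = [1, 1, 1]
r1 m[X2→φ3] = [1, 1, 1]
r1 m[X2→φ5] = [1, 1, 1]
r1 m[X8→φ0] = [1, 1, 1]
r1 m[X8→φ1] = [1, 1, 1]
r1 m[X8→φ4] = [1, 1, 1]
r1 m[X7→φ1] = [1, 1, 1]
r1 m[X7→φ2] = [1, 1, 1]
r2 m[φ0→X2] = [16, 15, 15]
r2 m[φ0→X8] = [15, 14, 17]
r2 m[φ1→X8] = [19, 20, 15]
r2 m[φ1→X7] = [22, 19, 13]
r2 m[φ2→X7] = [5, 1, 3]
r2 m[φ3→X2] = [2, 1, 8]
r2 m[φ4→X8] = [2, 5, 7]
r2 m[φ5→X2] = [2, 2, 2]
r2 m[X2→φ0] = [4, 2, 16]
r2 m[X2→φ3] = [32, 30, 30]
r2 m[X2→φ5] = [32, 15, 120]
r2 m[X8→φ0] = [38, 100, 105]
r2 m[X8→φ1] = [30, 70, 119]
r2 m[X8→φ4] = [285, 280, 255]
r2 m[X7→φ1] = [5, 1, 3]
r2 m[X7→φ2] = [22, 19, 13]
r3 m[φ0→X2] = [1273, 1287, 1195]
r3 m[φ0→X8] = [112, 156, 66]
r3 m[φ1→X8] = [55, 66, 47]
r3 m[φ1→X7] = [1554, 1255, 946]
r3 m[φ2→X7] = [5, 1, 3]
r3 m[φ3→X2] = [2, 1, 8]
r3 m[φ4→X8] = [2, 5, 7]
r3 m[φ5→X2] = [2, 2, 2]
r3 m[X2→φ0] = [4, 2, 16]
r3 m[X2→φ3] = [32, 30, 30]
r3 m[X2→φ5] = [32, 15, 120]
r3 m[X8→φ0] = [38, 100, 105]
r3 m[X8→φ1] = [30, 70, 119]
r3 m[X8→φ4] = [285, 280, 255]
r3 m[X7→φ1] = [5, 1, 3]
r3 m[X7→φ2] = [22, 19, 13]
r4 m[φ0→X2] = [1273, 1287, 1195]
r4 m[φ0→X8] = [112, 156, 66]
r4 m[φ1→X8] = [55, 66, 47]
r4 m[φ1→X7] = [1554, 1255, 946]
r4 m[φ2→X7] = [5, 1, 3]
r4 m[φ3→X2] = [2, 1, 8]
r4 m[φ4→X8] = [2, 5, 7]
r4 m[φ5→X2] = [2, 2, 2]
r4 m[X2→φ0] = [4, 2, 16]
r4 m[X2→φ3] = [2546, 2574, 2390]
r4 m[X2→φ5] = [2546, 1287, 9560]
r4 m[X8→φ0] = [110, 330, 329]
r4 m[X8→φ1] = [224, 780, 462]
r4 m[X8→φ4] = [6160, 10296, 3102]
r4 m[X7→φ1] = [5, 1, 3]
r4 m[X7→φ2] = [1554, 1255, 946]
r5 m[φ0→X2] = [3951, 4063, 3849]
r5 m[φ0→X8] = [112, 156, 66]
r5 m[φ1→X8] = [55, 66, 47]
r5 m[φ1→X7] = [11360, 8782, 6644]
r5 m[φ2→X7] = [5, 1, 3]
r5 m[φ3→X2] = [2, 1, 8]
r5 m[φ4→X8] = [2, 5, 7]
r5 m[φ5→X2] = [2, 2, 2]
r5 m[X2→φ0] = [4, 2, 16]
r5 m[X2→φ3] = [2546, 2574, 2390]
r5 m[X2→φ5] = [2546, 1287, 9560]
r5 m[X8→φ0] = [110, 330, 329]
r5 m[X8→φ1] = [224, 780, 462]
r5 m[X8→φ4] = [6160, 10296, 3102]
r5 m[X7→φ1] = [5, 1, 3]
r5 m[X7→φ2] = [1554, 1255, 946]
r6 m[φ0→X2] = [3951, 4063, 3849]
r6 m[φ0→X8] = [112, 156, 66]
r6 m[φ1→X8] = [55, 66, 47]
r6 m[φ1→X7] = [11360, 8782, 6644]
r6 m[φ2→X7] = [5, 1, 3]
r6 m[φ3→X2] = [2, 1, 8]
r6 m[φ4→X8] = [2, 5, 7]
r6 m[φ5→X2] = [2, 2, 2]
r6 m[X2→φ0] = [4, 2, 16]
r6 m[X2→φ3] = [7902, 8126, 7698]
r6 m[X2→φ5] = [7902, 4063, 30792]
r6 m[X8→φ0] = [110, 330, 329]
r6 m[X8→φ1] = [224, 780, 462]
r6 m[X8→φ4] = [6160, 10296, 3102]
r6 m[X7→φ1] = [5, 1, 3]
r6 m[X7→φ2] = [11360, 8782, 6644]
r7 m[φ0→X2] = [3951, 4063, 3849]
r7 m[φ0→X8] = [112, 156, 66]
r7 m[φ1→X8] = [55, 66, 47]
r7 m[φ1→X7] = [11360, 8782, 6644]
r7 m[φ2→X7] = [5, 1, 3]
r7 m[φ3→X2] = [2, 1, 8]
r7 m[φ4→X8] = [2, 5, 7]
r7 m[φ5→X2] = [2, 2, 2]
r7 m[X2→φ0] = [4, 2, 16]
r7 m[X2→φ3] = [7902, 8126, 7698]
r7 m[X2→φ5] = [7902, 4063, 30792]
r7 m[X8→φ0] = [110, 330, 329]
r7 m[X8→φ1] = [224, 780, 462]
r7 m[X8→φ4] = [6160, 10296, 3102]
r7 m[X7→φ1] = [5, 1, 3]
r7 m[X7→φ2] = [11360, 8782, 6644]
fixed point reached at round 7
b[X2] = ⊗ incoming = [15804, 8126, 61584]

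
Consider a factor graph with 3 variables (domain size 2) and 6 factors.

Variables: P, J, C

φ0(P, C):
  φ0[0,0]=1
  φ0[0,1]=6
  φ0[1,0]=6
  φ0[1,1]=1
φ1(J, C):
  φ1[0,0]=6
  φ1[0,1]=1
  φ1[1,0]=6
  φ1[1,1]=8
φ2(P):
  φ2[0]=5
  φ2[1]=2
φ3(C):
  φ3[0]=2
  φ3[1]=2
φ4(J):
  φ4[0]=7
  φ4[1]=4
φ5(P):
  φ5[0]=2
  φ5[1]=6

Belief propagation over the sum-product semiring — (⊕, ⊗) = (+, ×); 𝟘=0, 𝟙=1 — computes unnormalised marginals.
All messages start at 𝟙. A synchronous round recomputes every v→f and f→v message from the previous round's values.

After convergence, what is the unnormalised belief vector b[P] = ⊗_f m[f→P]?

init: all messages = 𝟙 over 2 values
r1 m[φ0→P] = [7, 7]
r1 m[φ0→C] = [7, 7]
r1 m[φ1→J] = [7, 14]
r1 m[φ1→C] = [12, 9]
r1 m[φ2→P] = [5, 2]
r1 m[φ3→C] = [2, 2]
r1 m[φ4→J] = [7, 4]
r1 m[φ5→P] = [2, 6]
r1 m[P→φ0] = [1, 1]
r1 m[P→φ2] = [1, 1]
r1 m[P→φ5] = [1, 1]
r1 m[J→φ1] = [1, 1]
r1 m[J→φ4] = [1, 1]
r1 m[C→φ0] = [1, 1]
r1 m[C→φ1] = [1, 1]
r1 m[C→φ3] = [1, 1]
r2 m[φ0→P] = [7, 7]
r2 m[φ0→C] = [7, 7]
r2 m[φ1→J] = [7, 14]
r2 m[φ1→C] = [12, 9]
r2 m[φ2→P] = [5, 2]
r2 m[φ3→C] = [2, 2]
r2 m[φ4→J] = [7, 4]
r2 m[φ5→P] = [2, 6]
r2 m[P→φ0] = [10, 12]
r2 m[P→φ2] = [14, 42]
r2 m[P→φ5] = [35, 14]
r2 m[J→φ1] = [7, 4]
r2 m[J→φ4] = [7, 14]
r2 m[C→φ0] = [24, 18]
r2 m[C→φ1] = [14, 14]
r2 m[C→φ3] = [84, 63]
r3 m[φ0→P] = [132, 162]
r3 m[φ0→C] = [82, 72]
r3 m[φ1→J] = [98, 196]
r3 m[φ1→C] = [66, 39]
r3 m[φ2→P] = [5, 2]
r3 m[φ3→C] = [2, 2]
r3 m[φ4→J] = [7, 4]
r3 m[φ5→P] = [2, 6]
r3 m[P→φ0] = [10, 12]
r3 m[P→φ2] = [14, 42]
r3 m[P→φ5] = [35, 14]
r3 m[J→φ1] = [7, 4]
r3 m[J→φ4] = [7, 14]
r3 m[C→φ0] = [24, 18]
r3 m[C→φ1] = [14, 14]
r3 m[C→φ3] = [84, 63]
r4 m[φ0→P] = [132, 162]
r4 m[φ0→C] = [82, 72]
r4 m[φ1→J] = [98, 196]
r4 m[φ1→C] = [66, 39]
r4 m[φ2→P] = [5, 2]
r4 m[φ3→C] = [2, 2]
r4 m[φ4→J] = [7, 4]
r4 m[φ5→P] = [2, 6]
r4 m[P→φ0] = [10, 12]
r4 m[P→φ2] = [264, 972]
r4 m[P→φ5] = [660, 324]
r4 m[J→φ1] = [7, 4]
r4 m[J→φ4] = [98, 196]
r4 m[C→φ0] = [132, 78]
r4 m[C→φ1] = [164, 144]
r4 m[C→φ3] = [5412, 2808]
r5 m[φ0→P] = [600, 870]
r5 m[φ0→C] = [82, 72]
r5 m[φ1→J] = [1128, 2136]
r5 m[φ1→C] = [66, 39]
r5 m[φ2→P] = [5, 2]
r5 m[φ3→C] = [2, 2]
r5 m[φ4→J] = [7, 4]
r5 m[φ5→P] = [2, 6]
r5 m[P→φ0] = [10, 12]
r5 m[P→φ2] = [264, 972]
r5 m[P→φ5] = [660, 324]
r5 m[J→φ1] = [7, 4]
r5 m[J→φ4] = [98, 196]
r5 m[C→φ0] = [132, 78]
r5 m[C→φ1] = [164, 144]
r5 m[C→φ3] = [5412, 2808]
r6 m[φ0→P] = [600, 870]
r6 m[φ0→C] = [82, 72]
r6 m[φ1→J] = [1128, 2136]
r6 m[φ1→C] = [66, 39]
r6 m[φ2→P] = [5, 2]
r6 m[φ3→C] = [2, 2]
r6 m[φ4→J] = [7, 4]
r6 m[φ5→P] = [2, 6]
r6 m[P→φ0] = [10, 12]
r6 m[P→φ2] = [1200, 5220]
r6 m[P→φ5] = [3000, 1740]
r6 m[J→φ1] = [7, 4]
r6 m[J→φ4] = [1128, 2136]
r6 m[C→φ0] = [132, 78]
r6 m[C→φ1] = [164, 144]
r6 m[C→φ3] = [5412, 2808]
r7 m[φ0→P] = [600, 870]
r7 m[φ0→C] = [82, 72]
r7 m[φ1→J] = [1128, 2136]
r7 m[φ1→C] = [66, 39]
r7 m[φ2→P] = [5, 2]
r7 m[φ3→C] = [2, 2]
r7 m[φ4→J] = [7, 4]
r7 m[φ5→P] = [2, 6]
r7 m[P→φ0] = [10, 12]
r7 m[P→φ2] = [1200, 5220]
r7 m[P→φ5] = [3000, 1740]
r7 m[J→φ1] = [7, 4]
r7 m[J→φ4] = [1128, 2136]
r7 m[C→φ0] = [132, 78]
r7 m[C→φ1] = [164, 144]
r7 m[C→φ3] = [5412, 2808]
fixed point reached at round 7
b[P] = ⊗ incoming = [6000, 10440]

b[P] = [6000, 10440]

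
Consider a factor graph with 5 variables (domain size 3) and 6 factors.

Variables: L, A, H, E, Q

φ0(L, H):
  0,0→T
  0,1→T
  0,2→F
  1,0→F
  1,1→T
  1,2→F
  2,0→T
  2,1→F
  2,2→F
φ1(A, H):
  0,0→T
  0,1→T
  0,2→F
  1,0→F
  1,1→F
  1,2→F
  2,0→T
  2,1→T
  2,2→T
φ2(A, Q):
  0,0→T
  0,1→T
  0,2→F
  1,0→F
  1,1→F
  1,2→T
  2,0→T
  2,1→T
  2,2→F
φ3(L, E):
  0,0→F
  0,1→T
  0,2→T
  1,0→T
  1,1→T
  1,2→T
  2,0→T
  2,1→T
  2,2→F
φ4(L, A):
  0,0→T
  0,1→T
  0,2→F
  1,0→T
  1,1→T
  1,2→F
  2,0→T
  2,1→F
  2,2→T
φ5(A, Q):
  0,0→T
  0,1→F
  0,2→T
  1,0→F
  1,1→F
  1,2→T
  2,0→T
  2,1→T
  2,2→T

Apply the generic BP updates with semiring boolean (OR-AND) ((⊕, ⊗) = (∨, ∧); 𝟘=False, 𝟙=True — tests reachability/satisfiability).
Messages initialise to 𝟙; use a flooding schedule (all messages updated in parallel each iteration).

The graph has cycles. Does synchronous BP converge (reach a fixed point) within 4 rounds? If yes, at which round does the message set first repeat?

init: all messages = 𝟙 over 3 values
r1 m[φ0→L] = [T, T, T]
r1 m[φ0→H] = [T, T, F]
r1 m[φ1→A] = [T, F, T]
r1 m[φ1→H] = [T, T, T]
r1 m[φ2→A] = [T, T, T]
r1 m[φ2→Q] = [T, T, T]
r1 m[φ3→L] = [T, T, T]
r1 m[φ3→E] = [T, T, T]
r1 m[φ4→L] = [T, T, T]
r1 m[φ4→A] = [T, T, T]
r1 m[φ5→A] = [T, T, T]
r1 m[φ5→Q] = [T, T, T]
r1 m[L→φ0] = [T, T, T]
r1 m[L→φ3] = [T, T, T]
r1 m[L→φ4] = [T, T, T]
r1 m[A→φ1] = [T, T, T]
r1 m[A→φ2] = [T, T, T]
r1 m[A→φ4] = [T, T, T]
r1 m[A→φ5] = [T, T, T]
r1 m[H→φ0] = [T, T, T]
r1 m[H→φ1] = [T, T, T]
r1 m[E→φ3] = [T, T, T]
r1 m[Q→φ2] = [T, T, T]
r1 m[Q→φ5] = [T, T, T]
r2 m[φ0→L] = [T, T, T]
r2 m[φ0→H] = [T, T, F]
r2 m[φ1→A] = [T, F, T]
r2 m[φ1→H] = [T, T, T]
r2 m[φ2→A] = [T, T, T]
r2 m[φ2→Q] = [T, T, T]
r2 m[φ3→L] = [T, T, T]
r2 m[φ3→E] = [T, T, T]
r2 m[φ4→L] = [T, T, T]
r2 m[φ4→A] = [T, T, T]
r2 m[φ5→A] = [T, T, T]
r2 m[φ5→Q] = [T, T, T]
r2 m[L→φ0] = [T, T, T]
r2 m[L→φ3] = [T, T, T]
r2 m[L→φ4] = [T, T, T]
r2 m[A→φ1] = [T, T, T]
r2 m[A→φ2] = [T, F, T]
r2 m[A→φ4] = [T, F, T]
r2 m[A→φ5] = [T, F, T]
r2 m[H→φ0] = [T, T, T]
r2 m[H→φ1] = [T, T, F]
r2 m[E→φ3] = [T, T, T]
r2 m[Q→φ2] = [T, T, T]
r2 m[Q→φ5] = [T, T, T]
r3 m[φ0→L] = [T, T, T]
r3 m[φ0→H] = [T, T, F]
r3 m[φ1→A] = [T, F, T]
r3 m[φ1→H] = [T, T, T]
r3 m[φ2→A] = [T, T, T]
r3 m[φ2→Q] = [T, T, F]
r3 m[φ3→L] = [T, T, T]
r3 m[φ3→E] = [T, T, T]
r3 m[φ4→L] = [T, T, T]
r3 m[φ4→A] = [T, T, T]
r3 m[φ5→A] = [T, T, T]
r3 m[φ5→Q] = [T, T, T]
r3 m[L→φ0] = [T, T, T]
r3 m[L→φ3] = [T, T, T]
r3 m[L→φ4] = [T, T, T]
r3 m[A→φ1] = [T, T, T]
r3 m[A→φ2] = [T, F, T]
r3 m[A→φ4] = [T, F, T]
r3 m[A→φ5] = [T, F, T]
r3 m[H→φ0] = [T, T, T]
r3 m[H→φ1] = [T, T, F]
r3 m[E→φ3] = [T, T, T]
r3 m[Q→φ2] = [T, T, T]
r3 m[Q→φ5] = [T, T, T]
r4 m[φ0→L] = [T, T, T]
r4 m[φ0→H] = [T, T, F]
r4 m[φ1→A] = [T, F, T]
r4 m[φ1→H] = [T, T, T]
r4 m[φ2→A] = [T, T, T]
r4 m[φ2→Q] = [T, T, F]
r4 m[φ3→L] = [T, T, T]
r4 m[φ3→E] = [T, T, T]
r4 m[φ4→L] = [T, T, T]
r4 m[φ4→A] = [T, T, T]
r4 m[φ5→A] = [T, T, T]
r4 m[φ5→Q] = [T, T, T]
r4 m[L→φ0] = [T, T, T]
r4 m[L→φ3] = [T, T, T]
r4 m[L→φ4] = [T, T, T]
r4 m[A→φ1] = [T, T, T]
r4 m[A→φ2] = [T, F, T]
r4 m[A→φ4] = [T, F, T]
r4 m[A→φ5] = [T, F, T]
r4 m[H→φ0] = [T, T, T]
r4 m[H→φ1] = [T, T, F]
r4 m[E→φ3] = [T, T, T]
r4 m[Q→φ2] = [T, T, T]
r4 m[Q→φ5] = [T, T, F]
no fixed point within 4 rounds

NOT CONVERGED within 4 rounds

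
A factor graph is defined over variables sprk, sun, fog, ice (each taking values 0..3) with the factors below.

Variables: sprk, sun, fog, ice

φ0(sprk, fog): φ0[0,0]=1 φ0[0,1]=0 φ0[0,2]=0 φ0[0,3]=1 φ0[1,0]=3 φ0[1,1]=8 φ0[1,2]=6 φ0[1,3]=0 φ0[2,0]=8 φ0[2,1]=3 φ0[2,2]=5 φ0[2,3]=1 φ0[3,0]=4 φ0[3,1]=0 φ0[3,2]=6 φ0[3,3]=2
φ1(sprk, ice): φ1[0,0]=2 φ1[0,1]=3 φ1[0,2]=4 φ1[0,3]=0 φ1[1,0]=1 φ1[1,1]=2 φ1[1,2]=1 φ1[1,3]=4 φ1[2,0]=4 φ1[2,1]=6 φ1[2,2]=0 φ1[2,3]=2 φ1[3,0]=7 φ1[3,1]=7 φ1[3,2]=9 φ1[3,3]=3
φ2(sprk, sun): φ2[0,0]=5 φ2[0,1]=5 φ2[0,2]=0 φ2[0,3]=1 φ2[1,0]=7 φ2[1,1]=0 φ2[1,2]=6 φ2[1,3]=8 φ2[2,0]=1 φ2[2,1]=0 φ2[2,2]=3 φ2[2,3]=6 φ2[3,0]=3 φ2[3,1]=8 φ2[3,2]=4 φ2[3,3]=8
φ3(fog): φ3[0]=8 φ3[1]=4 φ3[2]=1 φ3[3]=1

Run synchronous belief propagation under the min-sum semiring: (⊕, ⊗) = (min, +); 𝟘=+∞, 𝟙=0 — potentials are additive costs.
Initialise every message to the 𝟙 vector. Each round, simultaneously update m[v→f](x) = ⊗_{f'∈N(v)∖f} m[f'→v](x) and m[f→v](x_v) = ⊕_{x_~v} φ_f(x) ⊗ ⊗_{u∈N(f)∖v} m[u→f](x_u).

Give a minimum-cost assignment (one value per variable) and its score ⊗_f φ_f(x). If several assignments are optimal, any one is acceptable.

init: all messages = 𝟙 over 4 values
r1 m[φ0→sprk] = [0, 0, 1, 0]
r1 m[φ0→fog] = [1, 0, 0, 0]
r1 m[φ1→sprk] = [0, 1, 0, 3]
r1 m[φ1→ice] = [1, 2, 0, 0]
r1 m[φ2→sprk] = [0, 0, 0, 3]
r1 m[φ2→sun] = [1, 0, 0, 1]
r1 m[φ3→fog] = [8, 4, 1, 1]
r1 m[sprk→φ0] = [0, 0, 0, 0]
r1 m[sprk→φ1] = [0, 0, 0, 0]
r1 m[sprk→φ2] = [0, 0, 0, 0]
r1 m[sun→φ2] = [0, 0, 0, 0]
r1 m[fog→φ0] = [0, 0, 0, 0]
r1 m[fog→φ3] = [0, 0, 0, 0]
r1 m[ice→φ1] = [0, 0, 0, 0]
r2 m[φ0→sprk] = [0, 0, 1, 0]
r2 m[φ0→fog] = [1, 0, 0, 0]
r2 m[φ1→sprk] = [0, 1, 0, 3]
r2 m[φ1→ice] = [1, 2, 0, 0]
r2 m[φ2→sprk] = [0, 0, 0, 3]
r2 m[φ2→sun] = [1, 0, 0, 1]
r2 m[φ3→fog] = [8, 4, 1, 1]
r2 m[sprk→φ0] = [0, 1, 0, 6]
r2 m[sprk→φ1] = [0, 0, 1, 3]
r2 m[sprk→φ2] = [0, 1, 1, 3]
r2 m[sun→φ2] = [0, 0, 0, 0]
r2 m[fog→φ0] = [8, 4, 1, 1]
r2 m[fog→φ3] = [1, 0, 0, 0]
r2 m[ice→φ1] = [0, 0, 0, 0]
r3 m[φ0→sprk] = [1, 1, 2, 3]
r3 m[φ0→fog] = [1, 0, 0, 1]
r3 m[φ1→sprk] = [0, 1, 0, 3]
r3 m[φ1→ice] = [1, 2, 1, 0]
r3 m[φ2→sprk] = [0, 0, 0, 3]
r3 m[φ2→sun] = [2, 1, 0, 1]
r3 m[φ3→fog] = [8, 4, 1, 1]
r3 m[sprk→φ0] = [0, 1, 0, 6]
r3 m[sprk→φ1] = [0, 0, 1, 3]
r3 m[sprk→φ2] = [0, 1, 1, 3]
r3 m[sun→φ2] = [0, 0, 0, 0]
r3 m[fog→φ0] = [8, 4, 1, 1]
r3 m[fog→φ3] = [1, 0, 0, 0]
r3 m[ice→φ1] = [0, 0, 0, 0]
r4 m[φ0→sprk] = [1, 1, 2, 3]
r4 m[φ0→fog] = [1, 0, 0, 1]
r4 m[φ1→sprk] = [0, 1, 0, 3]
r4 m[φ1→ice] = [1, 2, 1, 0]
r4 m[φ2→sprk] = [0, 0, 0, 3]
r4 m[φ2→sun] = [2, 1, 0, 1]
r4 m[φ3→fog] = [8, 4, 1, 1]
r4 m[sprk→φ0] = [0, 1, 0, 6]
r4 m[sprk→φ1] = [1, 1, 2, 6]
r4 m[sprk→φ2] = [1, 2, 2, 6]
r4 m[sun→φ2] = [0, 0, 0, 0]
r4 m[fog→φ0] = [8, 4, 1, 1]
r4 m[fog→φ3] = [1, 0, 0, 1]
r4 m[ice→φ1] = [0, 0, 0, 0]
r5 m[φ0→sprk] = [1, 1, 2, 3]
r5 m[φ0→fog] = [1, 0, 0, 1]
r5 m[φ1→sprk] = [0, 1, 0, 3]
r5 m[φ1→ice] = [2, 3, 2, 1]
r5 m[φ2→sprk] = [0, 0, 0, 3]
r5 m[φ2→sun] = [3, 2, 1, 2]
r5 m[φ3→fog] = [8, 4, 1, 1]
r5 m[sprk→φ0] = [0, 1, 0, 6]
r5 m[sprk→φ1] = [1, 1, 2, 6]
r5 m[sprk→φ2] = [1, 2, 2, 6]
r5 m[sun→φ2] = [0, 0, 0, 0]
r5 m[fog→φ0] = [8, 4, 1, 1]
r5 m[fog→φ3] = [1, 0, 0, 1]
r5 m[ice→φ1] = [0, 0, 0, 0]
r6 m[φ0→sprk] = [1, 1, 2, 3]
r6 m[φ0→fog] = [1, 0, 0, 1]
r6 m[φ1→sprk] = [0, 1, 0, 3]
r6 m[φ1→ice] = [2, 3, 2, 1]
r6 m[φ2→sprk] = [0, 0, 0, 3]
r6 m[φ2→sun] = [3, 2, 1, 2]
r6 m[φ3→fog] = [8, 4, 1, 1]
r6 m[sprk→φ0] = [0, 1, 0, 6]
r6 m[sprk→φ1] = [1, 1, 2, 6]
r6 m[sprk→φ2] = [1, 2, 2, 6]
r6 m[sun→φ2] = [0, 0, 0, 0]
r6 m[fog→φ0] = [8, 4, 1, 1]
r6 m[fog→φ3] = [1, 0, 0, 1]
r6 m[ice→φ1] = [0, 0, 0, 0]
fixed point reached at round 6
traceback from sprk: (sprk=0, sun=2, fog=2, ice=3), score=1

assignment: (sprk=0, sun=2, fog=2, ice=3); score = 1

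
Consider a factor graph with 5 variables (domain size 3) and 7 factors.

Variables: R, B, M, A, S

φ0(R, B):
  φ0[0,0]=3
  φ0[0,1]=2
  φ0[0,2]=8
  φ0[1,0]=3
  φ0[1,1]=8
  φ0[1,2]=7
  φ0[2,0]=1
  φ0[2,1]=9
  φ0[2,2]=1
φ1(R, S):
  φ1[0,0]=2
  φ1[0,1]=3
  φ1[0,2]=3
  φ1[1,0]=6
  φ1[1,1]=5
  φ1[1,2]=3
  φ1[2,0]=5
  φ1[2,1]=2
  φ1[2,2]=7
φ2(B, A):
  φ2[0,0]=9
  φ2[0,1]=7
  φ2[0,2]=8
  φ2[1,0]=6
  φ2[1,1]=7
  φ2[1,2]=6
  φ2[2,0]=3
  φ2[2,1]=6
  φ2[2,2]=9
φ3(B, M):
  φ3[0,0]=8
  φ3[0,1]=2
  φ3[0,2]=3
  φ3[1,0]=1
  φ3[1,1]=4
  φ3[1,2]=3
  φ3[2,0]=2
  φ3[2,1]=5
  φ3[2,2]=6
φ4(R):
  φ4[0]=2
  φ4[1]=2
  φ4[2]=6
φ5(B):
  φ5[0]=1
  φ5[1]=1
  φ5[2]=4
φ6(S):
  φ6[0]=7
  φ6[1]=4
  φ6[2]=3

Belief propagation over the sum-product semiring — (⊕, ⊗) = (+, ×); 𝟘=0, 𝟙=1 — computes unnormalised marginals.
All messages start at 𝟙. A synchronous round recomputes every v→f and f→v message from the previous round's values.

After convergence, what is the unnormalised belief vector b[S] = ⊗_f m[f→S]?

b[S] = [1524880, 683200, 643392]

init: all messages = 𝟙 over 3 values
r1 m[φ0→R] = [13, 18, 11]
r1 m[φ0→B] = [7, 19, 16]
r1 m[φ1→R] = [8, 14, 14]
r1 m[φ1→S] = [13, 10, 13]
r1 m[φ2→B] = [24, 19, 18]
r1 m[φ2→A] = [18, 20, 23]
r1 m[φ3→B] = [13, 8, 13]
r1 m[φ3→M] = [11, 11, 12]
r1 m[φ4→R] = [2, 2, 6]
r1 m[φ5→B] = [1, 1, 4]
r1 m[φ6→S] = [7, 4, 3]
r1 m[R→φ0] = [1, 1, 1]
r1 m[R→φ1] = [1, 1, 1]
r1 m[R→φ4] = [1, 1, 1]
r1 m[B→φ0] = [1, 1, 1]
r1 m[B→φ2] = [1, 1, 1]
r1 m[B→φ3] = [1, 1, 1]
r1 m[B→φ5] = [1, 1, 1]
r1 m[M→φ3] = [1, 1, 1]
r1 m[A→φ2] = [1, 1, 1]
r1 m[S→φ1] = [1, 1, 1]
r1 m[S→φ6] = [1, 1, 1]
r2 m[φ0→R] = [13, 18, 11]
r2 m[φ0→B] = [7, 19, 16]
r2 m[φ1→R] = [8, 14, 14]
r2 m[φ1→S] = [13, 10, 13]
r2 m[φ2→B] = [24, 19, 18]
r2 m[φ2→A] = [18, 20, 23]
r2 m[φ3→B] = [13, 8, 13]
r2 m[φ3→M] = [11, 11, 12]
r2 m[φ4→R] = [2, 2, 6]
r2 m[φ5→B] = [1, 1, 4]
r2 m[φ6→S] = [7, 4, 3]
r2 m[R→φ0] = [16, 28, 84]
r2 m[R→φ1] = [26, 36, 66]
r2 m[R→φ4] = [104, 252, 154]
r2 m[B→φ0] = [312, 152, 936]
r2 m[B→φ2] = [91, 152, 832]
r2 m[B→φ3] = [168, 361, 1152]
r2 m[B→φ5] = [2184, 2888, 3744]
r2 m[M→φ3] = [1, 1, 1]
r2 m[A→φ2] = [1, 1, 1]
r2 m[S→φ1] = [7, 4, 3]
r2 m[S→φ6] = [13, 10, 13]
r3 m[φ0→R] = [8728, 8704, 2616]
r3 m[φ0→B] = [216, 1012, 408]
r3 m[φ1→R] = [35, 71, 64]
r3 m[φ1→S] = [598, 390, 648]
r3 m[φ2→B] = [24, 19, 18]
r3 m[φ2→A] = [4227, 6693, 9128]
r3 m[φ3→B] = [13, 8, 13]
r3 m[φ3→M] = [4009, 7540, 8499]
r3 m[φ4→R] = [2, 2, 6]
r3 m[φ5→B] = [1, 1, 4]
r3 m[φ6→S] = [7, 4, 3]
r3 m[R→φ0] = [16, 28, 84]
r3 m[R→φ1] = [26, 36, 66]
r3 m[R→φ4] = [104, 252, 154]
r3 m[B→φ0] = [312, 152, 936]
r3 m[B→φ2] = [91, 152, 832]
r3 m[B→φ3] = [168, 361, 1152]
r3 m[B→φ5] = [2184, 2888, 3744]
r3 m[M→φ3] = [1, 1, 1]
r3 m[A→φ2] = [1, 1, 1]
r3 m[S→φ1] = [7, 4, 3]
r3 m[S→φ6] = [13, 10, 13]
r4 m[φ0→R] = [8728, 8704, 2616]
r4 m[φ0→B] = [216, 1012, 408]
r4 m[φ1→R] = [35, 71, 64]
r4 m[φ1→S] = [598, 390, 648]
r4 m[φ2→B] = [24, 19, 18]
r4 m[φ2→A] = [4227, 6693, 9128]
r4 m[φ3→B] = [13, 8, 13]
r4 m[φ3→M] = [4009, 7540, 8499]
r4 m[φ4→R] = [2, 2, 6]
r4 m[φ5→B] = [1, 1, 4]
r4 m[φ6→S] = [7, 4, 3]
r4 m[R→φ0] = [70, 142, 384]
r4 m[R→φ1] = [17456, 17408, 15696]
r4 m[R→φ4] = [305480, 617984, 167424]
r4 m[B→φ0] = [312, 152, 936]
r4 m[B→φ2] = [2808, 8096, 21216]
r4 m[B→φ3] = [5184, 19228, 29376]
r4 m[B→φ5] = [67392, 153824, 95472]
r4 m[M→φ3] = [1, 1, 1]
r4 m[A→φ2] = [1, 1, 1]
r4 m[S→φ1] = [7, 4, 3]
r4 m[S→φ6] = [598, 390, 648]
r5 m[φ0→R] = [8728, 8704, 2616]
r5 m[φ0→B] = [1020, 4732, 1938]
r5 m[φ1→R] = [35, 71, 64]
r5 m[φ1→S] = [217840, 170800, 214464]
r5 m[φ2→B] = [24, 19, 18]
r5 m[φ2→A] = [137496, 203624, 261984]
r5 m[φ3→B] = [13, 8, 13]
r5 m[φ3→M] = [119452, 234160, 249492]
r5 m[φ4→R] = [2, 2, 6]
r5 m[φ5→B] = [1, 1, 4]
r5 m[φ6→S] = [7, 4, 3]
r5 m[R→φ0] = [70, 142, 384]
r5 m[R→φ1] = [17456, 17408, 15696]
r5 m[R→φ4] = [305480, 617984, 167424]
r5 m[B→φ0] = [312, 152, 936]
r5 m[B→φ2] = [2808, 8096, 21216]
r5 m[B→φ3] = [5184, 19228, 29376]
r5 m[B→φ5] = [67392, 153824, 95472]
r5 m[M→φ3] = [1, 1, 1]
r5 m[A→φ2] = [1, 1, 1]
r5 m[S→φ1] = [7, 4, 3]
r5 m[S→φ6] = [598, 390, 648]
r6 m[φ0→R] = [8728, 8704, 2616]
r6 m[φ0→B] = [1020, 4732, 1938]
r6 m[φ1→R] = [35, 71, 64]
r6 m[φ1→S] = [217840, 170800, 214464]
r6 m[φ2→B] = [24, 19, 18]
r6 m[φ2→A] = [137496, 203624, 261984]
r6 m[φ3→B] = [13, 8, 13]
r6 m[φ3→M] = [119452, 234160, 249492]
r6 m[φ4→R] = [2, 2, 6]
r6 m[φ5→B] = [1, 1, 4]
r6 m[φ6→S] = [7, 4, 3]
r6 m[R→φ0] = [70, 142, 384]
r6 m[R→φ1] = [17456, 17408, 15696]
r6 m[R→φ4] = [305480, 617984, 167424]
r6 m[B→φ0] = [312, 152, 936]
r6 m[B→φ2] = [13260, 37856, 100776]
r6 m[B→φ3] = [24480, 89908, 139536]
r6 m[B→φ5] = [318240, 719264, 453492]
r6 m[M→φ3] = [1, 1, 1]
r6 m[A→φ2] = [1, 1, 1]
r6 m[S→φ1] = [7, 4, 3]
r6 m[S→φ6] = [217840, 170800, 214464]
r7 m[φ0→R] = [8728, 8704, 2616]
r7 m[φ0→B] = [1020, 4732, 1938]
r7 m[φ1→R] = [35, 71, 64]
r7 m[φ1→S] = [217840, 170800, 214464]
r7 m[φ2→B] = [24, 19, 18]
r7 m[φ2→A] = [648804, 962468, 1240200]
r7 m[φ3→B] = [13, 8, 13]
r7 m[φ3→M] = [564820, 1106272, 1180380]
r7 m[φ4→R] = [2, 2, 6]
r7 m[φ5→B] = [1, 1, 4]
r7 m[φ6→S] = [7, 4, 3]
r7 m[R→φ0] = [70, 142, 384]
r7 m[R→φ1] = [17456, 17408, 15696]
r7 m[R→φ4] = [305480, 617984, 167424]
r7 m[B→φ0] = [312, 152, 936]
r7 m[B→φ2] = [13260, 37856, 100776]
r7 m[B→φ3] = [24480, 89908, 139536]
r7 m[B→φ5] = [318240, 719264, 453492]
r7 m[M→φ3] = [1, 1, 1]
r7 m[A→φ2] = [1, 1, 1]
r7 m[S→φ1] = [7, 4, 3]
r7 m[S→φ6] = [217840, 170800, 214464]
r8 m[φ0→R] = [8728, 8704, 2616]
r8 m[φ0→B] = [1020, 4732, 1938]
r8 m[φ1→R] = [35, 71, 64]
r8 m[φ1→S] = [217840, 170800, 214464]
r8 m[φ2→B] = [24, 19, 18]
r8 m[φ2→A] = [648804, 962468, 1240200]
r8 m[φ3→B] = [13, 8, 13]
r8 m[φ3→M] = [564820, 1106272, 1180380]
r8 m[φ4→R] = [2, 2, 6]
r8 m[φ5→B] = [1, 1, 4]
r8 m[φ6→S] = [7, 4, 3]
r8 m[R→φ0] = [70, 142, 384]
r8 m[R→φ1] = [17456, 17408, 15696]
r8 m[R→φ4] = [305480, 617984, 167424]
r8 m[B→φ0] = [312, 152, 936]
r8 m[B→φ2] = [13260, 37856, 100776]
r8 m[B→φ3] = [24480, 89908, 139536]
r8 m[B→φ5] = [318240, 719264, 453492]
r8 m[M→φ3] = [1, 1, 1]
r8 m[A→φ2] = [1, 1, 1]
r8 m[S→φ1] = [7, 4, 3]
r8 m[S→φ6] = [217840, 170800, 214464]
fixed point reached at round 8
b[S] = ⊗ incoming = [1524880, 683200, 643392]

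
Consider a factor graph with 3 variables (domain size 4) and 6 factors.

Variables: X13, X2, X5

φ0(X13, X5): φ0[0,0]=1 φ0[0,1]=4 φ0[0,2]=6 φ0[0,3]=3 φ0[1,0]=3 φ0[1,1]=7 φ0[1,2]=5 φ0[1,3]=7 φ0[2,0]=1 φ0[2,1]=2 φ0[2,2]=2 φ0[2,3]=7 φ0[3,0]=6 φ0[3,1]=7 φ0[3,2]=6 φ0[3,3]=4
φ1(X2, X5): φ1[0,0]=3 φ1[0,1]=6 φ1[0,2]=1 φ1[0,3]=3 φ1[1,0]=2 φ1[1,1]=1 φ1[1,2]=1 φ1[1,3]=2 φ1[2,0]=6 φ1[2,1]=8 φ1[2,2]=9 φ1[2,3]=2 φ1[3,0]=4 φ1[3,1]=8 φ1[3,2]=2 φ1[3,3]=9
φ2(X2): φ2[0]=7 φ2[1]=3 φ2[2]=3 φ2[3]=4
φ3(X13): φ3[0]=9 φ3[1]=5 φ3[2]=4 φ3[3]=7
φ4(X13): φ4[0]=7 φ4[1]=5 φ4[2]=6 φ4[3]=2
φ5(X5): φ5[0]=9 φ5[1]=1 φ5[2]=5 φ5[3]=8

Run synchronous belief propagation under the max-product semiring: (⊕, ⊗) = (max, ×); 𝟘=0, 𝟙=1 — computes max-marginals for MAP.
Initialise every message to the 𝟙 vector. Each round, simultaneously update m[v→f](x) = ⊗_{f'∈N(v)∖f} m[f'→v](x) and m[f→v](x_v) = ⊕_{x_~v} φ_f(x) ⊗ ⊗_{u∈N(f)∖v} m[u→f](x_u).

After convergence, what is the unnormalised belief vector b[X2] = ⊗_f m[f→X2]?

init: all messages = 𝟙 over 4 values
r1 m[φ0→X13] = [6, 7, 7, 7]
r1 m[φ0→X5] = [6, 7, 6, 7]
r1 m[φ1→X2] = [6, 2, 9, 9]
r1 m[φ1→X5] = [6, 8, 9, 9]
r1 m[φ2→X2] = [7, 3, 3, 4]
r1 m[φ3→X13] = [9, 5, 4, 7]
r1 m[φ4→X13] = [7, 5, 6, 2]
r1 m[φ5→X5] = [9, 1, 5, 8]
r1 m[X13→φ0] = [1, 1, 1, 1]
r1 m[X13→φ3] = [1, 1, 1, 1]
r1 m[X13→φ4] = [1, 1, 1, 1]
r1 m[X2→φ1] = [1, 1, 1, 1]
r1 m[X2→φ2] = [1, 1, 1, 1]
r1 m[X5→φ0] = [1, 1, 1, 1]
r1 m[X5→φ1] = [1, 1, 1, 1]
r1 m[X5→φ5] = [1, 1, 1, 1]
r2 m[φ0→X13] = [6, 7, 7, 7]
r2 m[φ0→X5] = [6, 7, 6, 7]
r2 m[φ1→X2] = [6, 2, 9, 9]
r2 m[φ1→X5] = [6, 8, 9, 9]
r2 m[φ2→X2] = [7, 3, 3, 4]
r2 m[φ3→X13] = [9, 5, 4, 7]
r2 m[φ4→X13] = [7, 5, 6, 2]
r2 m[φ5→X5] = [9, 1, 5, 8]
r2 m[X13→φ0] = [63, 25, 24, 14]
r2 m[X13→φ3] = [42, 35, 42, 14]
r2 m[X13→φ4] = [54, 35, 28, 49]
r2 m[X2→φ1] = [7, 3, 3, 4]
r2 m[X2→φ2] = [6, 2, 9, 9]
r2 m[X5→φ0] = [54, 8, 45, 72]
r2 m[X5→φ1] = [54, 7, 30, 56]
r2 m[X5→φ5] = [36, 56, 54, 63]
r3 m[φ0→X13] = [270, 504, 504, 324]
r3 m[φ0→X5] = [84, 252, 378, 189]
r3 m[φ1→X2] = [168, 112, 324, 504]
r3 m[φ1→X5] = [21, 42, 27, 36]
r3 m[φ2→X2] = [7, 3, 3, 4]
r3 m[φ3→X13] = [9, 5, 4, 7]
r3 m[φ4→X13] = [7, 5, 6, 2]
r3 m[φ5→X5] = [9, 1, 5, 8]
r3 m[X13→φ0] = [63, 25, 24, 14]
r3 m[X13→φ3] = [42, 35, 42, 14]
r3 m[X13→φ4] = [54, 35, 28, 49]
r3 m[X2→φ1] = [7, 3, 3, 4]
r3 m[X2→φ2] = [6, 2, 9, 9]
r3 m[X5→φ0] = [54, 8, 45, 72]
r3 m[X5→φ1] = [54, 7, 30, 56]
r3 m[X5→φ5] = [36, 56, 54, 63]
r4 m[φ0→X13] = [270, 504, 504, 324]
r4 m[φ0→X5] = [84, 252, 378, 189]
r4 m[φ1→X2] = [168, 112, 324, 504]
r4 m[φ1→X5] = [21, 42, 27, 36]
r4 m[φ2→X2] = [7, 3, 3, 4]
r4 m[φ3→X13] = [9, 5, 4, 7]
r4 m[φ4→X13] = [7, 5, 6, 2]
r4 m[φ5→X5] = [9, 1, 5, 8]
r4 m[X13→φ0] = [63, 25, 24, 14]
r4 m[X13→φ3] = [1890, 2520, 3024, 648]
r4 m[X13→φ4] = [2430, 2520, 2016, 2268]
r4 m[X2→φ1] = [7, 3, 3, 4]
r4 m[X2→φ2] = [168, 112, 324, 504]
r4 m[X5→φ0] = [189, 42, 135, 288]
r4 m[X5→φ1] = [756, 252, 1890, 1512]
r4 m[X5→φ5] = [1764, 10584, 10206, 6804]
r5 m[φ0→X13] = [864, 2016, 2016, 1152]
r5 m[φ0→X5] = [84, 252, 378, 189]
r5 m[φ1→X2] = [4536, 3024, 17010, 13608]
r5 m[φ1→X5] = [21, 42, 27, 36]
r5 m[φ2→X2] = [7, 3, 3, 4]
r5 m[φ3→X13] = [9, 5, 4, 7]
r5 m[φ4→X13] = [7, 5, 6, 2]
r5 m[φ5→X5] = [9, 1, 5, 8]
r5 m[X13→φ0] = [63, 25, 24, 14]
r5 m[X13→φ3] = [1890, 2520, 3024, 648]
r5 m[X13→φ4] = [2430, 2520, 2016, 2268]
r5 m[X2→φ1] = [7, 3, 3, 4]
r5 m[X2→φ2] = [168, 112, 324, 504]
r5 m[X5→φ0] = [189, 42, 135, 288]
r5 m[X5→φ1] = [756, 252, 1890, 1512]
r5 m[X5→φ5] = [1764, 10584, 10206, 6804]
r6 m[φ0→X13] = [864, 2016, 2016, 1152]
r6 m[φ0→X5] = [84, 252, 378, 189]
r6 m[φ1→X2] = [4536, 3024, 17010, 13608]
r6 m[φ1→X5] = [21, 42, 27, 36]
r6 m[φ2→X2] = [7, 3, 3, 4]
r6 m[φ3→X13] = [9, 5, 4, 7]
r6 m[φ4→X13] = [7, 5, 6, 2]
r6 m[φ5→X5] = [9, 1, 5, 8]
r6 m[X13→φ0] = [63, 25, 24, 14]
r6 m[X13→φ3] = [6048, 10080, 12096, 2304]
r6 m[X13→φ4] = [7776, 10080, 8064, 8064]
r6 m[X2→φ1] = [7, 3, 3, 4]
r6 m[X2→φ2] = [4536, 3024, 17010, 13608]
r6 m[X5→φ0] = [189, 42, 135, 288]
r6 m[X5→φ1] = [756, 252, 1890, 1512]
r6 m[X5→φ5] = [1764, 10584, 10206, 6804]
r7 m[φ0→X13] = [864, 2016, 2016, 1152]
r7 m[φ0→X5] = [84, 252, 378, 189]
r7 m[φ1→X2] = [4536, 3024, 17010, 13608]
r7 m[φ1→X5] = [21, 42, 27, 36]
r7 m[φ2→X2] = [7, 3, 3, 4]
r7 m[φ3→X13] = [9, 5, 4, 7]
r7 m[φ4→X13] = [7, 5, 6, 2]
r7 m[φ5→X5] = [9, 1, 5, 8]
r7 m[X13→φ0] = [63, 25, 24, 14]
r7 m[X13→φ3] = [6048, 10080, 12096, 2304]
r7 m[X13→φ4] = [7776, 10080, 8064, 8064]
r7 m[X2→φ1] = [7, 3, 3, 4]
r7 m[X2→φ2] = [4536, 3024, 17010, 13608]
r7 m[X5→φ0] = [189, 42, 135, 288]
r7 m[X5→φ1] = [756, 252, 1890, 1512]
r7 m[X5→φ5] = [1764, 10584, 10206, 6804]
fixed point reached at round 7
b[X2] = ⊗ incoming = [31752, 9072, 51030, 54432]

b[X2] = [31752, 9072, 51030, 54432]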